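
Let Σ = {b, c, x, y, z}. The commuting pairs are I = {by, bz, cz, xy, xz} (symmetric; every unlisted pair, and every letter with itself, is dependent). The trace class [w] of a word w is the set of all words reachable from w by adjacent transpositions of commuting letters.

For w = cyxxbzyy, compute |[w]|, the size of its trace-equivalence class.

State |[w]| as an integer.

35

drop 0:c onto floor
drop 1:y onto {0:c}
drop 2:x onto {0:c}
drop 3:x onto {2:x}
drop 4:b onto {3:x}
drop 5:z onto {1:y}
drop 6:y onto {5:z}
drop 7:y onto {6:y}
ground layer = {0:c}
drop-orders for the pieces not yet dropped (sum over which currently-grounded one goes next):
  1 to go: {4} 1  {7} 1
  2 to go: {3,4} 1  {4,7} 2  {6,7} 1
  3 to go: {2,3,4} 1  {3,4,7} 3  {4,6,7} 3  {5,6,7} 1
  4 to go: {1,5,6,7} 1  {2,3,4,7} 4  {3,4,6,7} 6  {4,5,6,7} 4
  5 to go: {1,4,5,6,7} 5  {2,3,4,6,7} 10  {3,4,5,6,7} 10
  6 to go: {1,3,4,5,6,7} 15  {2,3,4,5,6,7} 20
  if 0:c drops first: 35 orders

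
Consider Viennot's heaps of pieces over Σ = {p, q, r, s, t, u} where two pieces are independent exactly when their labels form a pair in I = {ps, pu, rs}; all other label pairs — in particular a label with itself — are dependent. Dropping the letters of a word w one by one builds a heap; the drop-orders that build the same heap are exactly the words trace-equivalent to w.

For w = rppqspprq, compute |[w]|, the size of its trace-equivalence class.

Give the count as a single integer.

piece 0:r — minimal
piece 1:p rests on {0:r}
piece 2:p rests on {1:p}
piece 3:q rests on {2:p}
piece 4:s rests on {3:q}
piece 5:p rests on {3:q}
piece 6:p rests on {5:p}
piece 7:r rests on {6:p}
piece 8:q rests on {4:s, 7:r}
minimal pieces: {0:r}
ways to finish when only these pieces remain (= sum over removing one remaining piece with nothing left below it):
  1 left: {8}→1
  2 left: {4,8}→1  {7,8}→1
  3 left: {4,7,8}→2  {6,7,8}→1
  4 left: {4,6,7,8}→3  {5,6,7,8}→1
  5 left: {4,5,6,7,8}→4
  6 left: {3,4,5,6,7,8}→4
  7 left: {2,3,4,5,6,7,8}→4
  placing 0:r first → 4 extensions

4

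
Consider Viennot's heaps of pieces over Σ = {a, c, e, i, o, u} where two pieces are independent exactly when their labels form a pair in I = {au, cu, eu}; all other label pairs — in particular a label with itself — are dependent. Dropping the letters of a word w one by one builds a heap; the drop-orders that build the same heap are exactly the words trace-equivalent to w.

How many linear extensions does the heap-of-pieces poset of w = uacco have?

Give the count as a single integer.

0(u) covers ∅
1(a) covers ∅
2(c) covers 1:a
3(c) covers 2:c
4(o) covers 0:u, 3:c
floor of heap: 0:u, 1:a
completions by unplaced set U, small U first (add the entries for U minus each lowest piece of U):
  |U|=1: {4}:1
  |U|=2: {0,4}:1  {3,4}:1
  |U|=3: {0,3,4}:2  {2,3,4}:1
  start at 0(u): 1
  start at 1(a): 3
sum over floor = 4

4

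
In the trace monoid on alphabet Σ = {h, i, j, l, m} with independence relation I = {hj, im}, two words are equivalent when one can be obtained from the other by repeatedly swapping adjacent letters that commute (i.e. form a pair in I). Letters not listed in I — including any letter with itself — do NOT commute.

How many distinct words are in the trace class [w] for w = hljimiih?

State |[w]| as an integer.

drop 0:h onto floor
drop 1:l onto {0:h}
drop 2:j onto {1:l}
drop 3:i onto {2:j}
drop 4:m onto {2:j}
drop 5:i onto {3:i}
drop 6:i onto {5:i}
drop 7:h onto {4:m, 6:i}
ground layer = {0:h}
drop-orders for the pieces not yet dropped (sum over which currently-grounded one goes next):
  1 to go: {7} 1
  2 to go: {4,7} 1  {6,7} 1
  3 to go: {4,6,7} 2  {5,6,7} 1
  4 to go: {3,5,6,7} 1  {4,5,6,7} 3
  5 to go: {3,4,5,6,7} 4
  6 to go: {2,3,4,5,6,7} 4
  if 0:h drops first: 4 orders

4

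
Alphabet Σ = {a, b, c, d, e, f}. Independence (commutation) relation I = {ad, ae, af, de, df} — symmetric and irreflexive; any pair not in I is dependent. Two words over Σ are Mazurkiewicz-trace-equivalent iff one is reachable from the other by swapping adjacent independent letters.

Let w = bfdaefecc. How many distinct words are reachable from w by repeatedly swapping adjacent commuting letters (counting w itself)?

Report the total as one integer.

0(b) covers ∅
1(f) covers 0:b
2(d) covers 0:b
3(a) covers 0:b
4(e) covers 1:f
5(f) covers 4:e
6(e) covers 5:f
7(c) covers 2:d, 3:a, 6:e
8(c) covers 7:c
floor of heap: 0:b
completions by unplaced set U, small U first (add the entries for U minus each lowest piece of U):
  |U|=1: {8}:1
  |U|=2: {7,8}:1
  |U|=3: {2,7,8}:1  {3,7,8}:1  {6,7,8}:1
  |U|=4: {2,3,7,8}:2  {2,6,7,8}:2  {3,6,7,8}:2  {5,6,7,8}:1
  |U|=5: {2,3,6,7,8}:6  {2,5,6,7,8}:3  {3,5,6,7,8}:3  {4,5,6,7,8}:1
  |U|=6: {1,4,5,6,7,8}:1  {2,3,5,6,7,8}:12  {2,4,5,6,7,8}:4  {3,4,5,6,7,8}:4
  |U|=7: {1,2,4,5,6,7,8}:5  {1,3,4,5,6,7,8}:5  {2,3,4,5,6,7,8}:20
  start at 0(b): 30

30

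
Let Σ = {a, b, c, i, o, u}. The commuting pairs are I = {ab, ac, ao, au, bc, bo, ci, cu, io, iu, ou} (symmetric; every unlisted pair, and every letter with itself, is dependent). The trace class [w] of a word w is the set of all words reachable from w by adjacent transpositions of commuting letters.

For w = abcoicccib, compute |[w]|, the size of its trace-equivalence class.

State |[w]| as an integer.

504

0(a) covers ∅
1(b) covers ∅
2(c) covers ∅
3(o) covers 2:c
4(i) covers 0:a, 1:b
5(c) covers 3:o
6(c) covers 5:c
7(c) covers 6:c
8(i) covers 4:i
9(b) covers 8:i
floor of heap: 0:a, 1:b, 2:c
completions by unplaced set U, small U first (add the entries for U minus each lowest piece of U):
  |U|=1: {7}:1  {9}:1
  |U|=2: {6,7}:1  {7,9}:2  {8,9}:1
  |U|=3: {4,8,9}:1  {5,6,7}:1  {6,7,9}:3  {7,8,9}:3
  |U|=4: {0,4,8,9}:1  {1,4,8,9}:1  {3,5,6,7}:1  {4,7,8,9}:4  {5,6,7,9}:4  {6,7,8,9}:6
  |U|=5: {0,1,4,8,9}:2  {0,4,7,8,9}:5  {1,4,7,8,9}:5  {2,3,5,6,7}:1  {3,5,6,7,9}:5  {4,6,7,8,9}:10  {5,6,7,8,9}:10
  |U|=6: {0,1,4,7,8,9}:12  {0,4,6,7,8,9}:15  {1,4,6,7,8,9}:15  {2,3,5,6,7,9}:6  {3,5,6,7,8,9}:15  {4,5,6,7,8,9}:20
  |U|=7: {0,1,4,6,7,8,9}:42  {0,4,5,6,7,8,9}:35  {1,4,5,6,7,8,9}:35  {2,3,5,6,7,8,9}:21  {3,4,5,6,7,8,9}:35
  |U|=8: {0,1,4,5,6,7,8,9}:112  {0,3,4,5,6,7,8,9}:70  {1,3,4,5,6,7,8,9}:70  {2,3,4,5,6,7,8,9}:56
  start at 0(a): 126
  start at 1(b): 126
  start at 2(c): 252
sum over floor = 504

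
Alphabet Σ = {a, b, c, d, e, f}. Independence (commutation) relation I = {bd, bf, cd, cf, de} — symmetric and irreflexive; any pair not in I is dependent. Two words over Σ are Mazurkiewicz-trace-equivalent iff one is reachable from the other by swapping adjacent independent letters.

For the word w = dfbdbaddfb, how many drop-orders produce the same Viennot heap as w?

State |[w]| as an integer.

40

#0=d has no predecessor
#1=f depends on [0:d]
#2=b has no predecessor
#3=d depends on [1:f]
#4=b depends on [2:b]
#5=a depends on [3:d, 4:b]
#6=d depends on [5:a]
#7=d depends on [6:d]
#8=f depends on [7:d]
#9=b depends on [5:a]
sources: [0:d, 2:b]
N(rest) = Σ N(rest − s) over sources s of rest; N(one piece) = 1:
  size 1 → [8]=1  [9]=1
  size 2 → [7,8]=1  [8,9]=2
  size 3 → [6,7,8]=1  [7,8,9]=3
  size 4 → [6,7,8,9]=4
  size 5 → [5,6,7,8,9]=4
  size 6 → [3,5,6,7,8,9]=4  [4,5,6,7,8,9]=4
  size 7 → [1,3,5,6,7,8,9]=4  [2,4,5,6,7,8,9]=4  [3,4,5,6,7,8,9]=8
  size 8 → [0,1,3,5,6,7,8,9]=4  [1,3,4,5,6,7,8,9]=12  [2,3,4,5,6,7,8,9]=12
  first=0(d) contributes 24
  first=2(b) contributes 16
|[w]| = 40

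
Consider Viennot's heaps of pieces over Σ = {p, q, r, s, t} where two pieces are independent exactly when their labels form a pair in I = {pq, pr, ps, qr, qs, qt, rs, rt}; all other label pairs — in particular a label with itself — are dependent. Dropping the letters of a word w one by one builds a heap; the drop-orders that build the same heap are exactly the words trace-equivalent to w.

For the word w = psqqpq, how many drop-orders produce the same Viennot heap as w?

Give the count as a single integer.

60

piece 0:p — minimal
piece 1:s — minimal
piece 2:q — minimal
piece 3:q rests on {2:q}
piece 4:p rests on {0:p}
piece 5:q rests on {3:q}
minimal pieces: {0:p, 1:s, 2:q}
ways to finish when only these pieces remain (= sum over removing one remaining piece with nothing left below it):
  1 left: {1}→1  {4}→1  {5}→1
  2 left: {0,4}→1  {1,4}→2  {1,5}→2  {3,5}→1  {4,5}→2
  3 left: {0,1,4}→3  {0,4,5}→3  {1,3,5}→3  {1,4,5}→6  {2,3,5}→1  {3,4,5}→3
  4 left: {0,1,4,5}→12  {0,3,4,5}→6  {1,2,3,5}→4  {1,3,4,5}→12  {2,3,4,5}→4
  placing 0:p first → 20 extensions
  placing 1:s first → 10 extensions
  placing 2:q first → 30 extensions
total linear extensions = 60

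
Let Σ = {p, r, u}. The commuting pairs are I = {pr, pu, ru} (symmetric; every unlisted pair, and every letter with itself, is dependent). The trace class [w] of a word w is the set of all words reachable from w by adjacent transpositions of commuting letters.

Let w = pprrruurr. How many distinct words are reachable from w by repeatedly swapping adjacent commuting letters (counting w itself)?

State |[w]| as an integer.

0(p) covers ∅
1(p) covers 0:p
2(r) covers ∅
3(r) covers 2:r
4(r) covers 3:r
5(u) covers ∅
6(u) covers 5:u
7(r) covers 4:r
8(r) covers 7:r
floor of heap: 0:p, 2:r, 5:u
completions by unplaced set U, small U first (add the entries for U minus each lowest piece of U):
  |U|=1: {1}:1  {6}:1  {8}:1
  |U|=2: {0,1}:1  {1,6}:2  {1,8}:2  {5,6}:1  {6,8}:2  {7,8}:1
  |U|=3: {0,1,6}:3  {0,1,8}:3  {1,5,6}:3  {1,6,8}:6  {1,7,8}:3  {4,7,8}:1  {5,6,8}:3  {6,7,8}:3
  |U|=4: {0,1,5,6}:6  {0,1,6,8}:12  {0,1,7,8}:6  {1,4,7,8}:4  {1,5,6,8}:12  {1,6,7,8}:12  {3,4,7,8}:1  {4,6,7,8}:4  {5,6,7,8}:6
  |U|=5: {0,1,4,7,8}:10  {0,1,5,6,8}:30  {0,1,6,7,8}:30  {1,3,4,7,8}:5  {1,4,6,7,8}:20  {1,5,6,7,8}:30  {2,3,4,7,8}:1  {3,4,6,7,8}:5  {4,5,6,7,8}:10
  |U|=6: {0,1,3,4,7,8}:15  {0,1,4,6,7,8}:60  {0,1,5,6,7,8}:90  {1,2,3,4,7,8}:6  {1,3,4,6,7,8}:30  {1,4,5,6,7,8}:60  {2,3,4,6,7,8}:6  {3,4,5,6,7,8}:15
  |U|=7: {0,1,2,3,4,7,8}:21  {0,1,3,4,6,7,8}:105  {0,1,4,5,6,7,8}:210  {1,2,3,4,6,7,8}:42  {1,3,4,5,6,7,8}:105  {2,3,4,5,6,7,8}:21
  start at 0(p): 168
  start at 2(r): 420
  start at 5(u): 168
sum over floor = 756

756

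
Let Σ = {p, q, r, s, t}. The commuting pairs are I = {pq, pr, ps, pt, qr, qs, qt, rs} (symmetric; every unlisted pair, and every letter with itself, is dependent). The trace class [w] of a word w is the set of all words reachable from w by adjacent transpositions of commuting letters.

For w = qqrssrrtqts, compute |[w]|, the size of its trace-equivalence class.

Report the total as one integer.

1650

piece 0:q — minimal
piece 1:q rests on {0:q}
piece 2:r — minimal
piece 3:s — minimal
piece 4:s rests on {3:s}
piece 5:r rests on {2:r}
piece 6:r rests on {5:r}
piece 7:t rests on {4:s, 6:r}
piece 8:q rests on {1:q}
piece 9:t rests on {7:t}
piece 10:s rests on {9:t}
minimal pieces: {0:q, 2:r, 3:s}
ways to finish when only these pieces remain (= sum over removing one remaining piece with nothing left below it):
  1 left: {8}→1  {10}→1
  2 left: {1,8}→1  {8,10}→2  {9,10}→1
  3 left: {0,1,8}→1  {1,8,10}→3  {7,9,10}→1  {8,9,10}→3
  4 left: {0,1,8,10}→4  {1,8,9,10}→6  {4,7,9,10}→1  {6,7,9,10}→1  {7,8,9,10}→4
  5 left: {0,1,8,9,10}→10  {1,7,8,9,10}→10  {3,4,7,9,10}→1  {4,6,7,9,10}→2  {4,7,8,9,10}→5  {5,6,7,9,10}→1  {6,7,8,9,10}→5
  6 left: {0,1,7,8,9,10}→20  {1,4,7,8,9,10}→15  {1,6,7,8,9,10}→15  {2,5,6,7,9,10}→1  {3,4,6,7,9,10}→3  {3,4,7,8,9,10}→6  {4,5,6,7,9,10}→3  {4,6,7,8,9,10}→12  {5,6,7,8,9,10}→6
  7 left: {0,1,4,7,8,9,10}→35  {0,1,6,7,8,9,10}→35  {1,3,4,7,8,9,10}→21  {1,4,6,7,8,9,10}→42  {1,5,6,7,8,9,10}→21  {2,4,5,6,7,9,10}→4  {2,5,6,7,8,9,10}→7  {3,4,5,6,7,9,10}→6  {3,4,6,7,8,9,10}→21  {4,5,6,7,8,9,10}→21
  8 left: {0,1,3,4,7,8,9,10}→56  {0,1,4,6,7,8,9,10}→112  {0,1,5,6,7,8,9,10}→56  {1,2,5,6,7,8,9,10}→28  {1,3,4,6,7,8,9,10}→84  {1,4,5,6,7,8,9,10}→84  {2,3,4,5,6,7,9,10}→10  {2,4,5,6,7,8,9,10}→32  {3,4,5,6,7,8,9,10}→48
  9 left: {0,1,2,5,6,7,8,9,10}→84  {0,1,3,4,6,7,8,9,10}→252  {0,1,4,5,6,7,8,9,10}→252  {1,2,4,5,6,7,8,9,10}→144  {1,3,4,5,6,7,8,9,10}→216  {2,3,4,5,6,7,8,9,10}→90
  placing 0:q first → 450 extensions
  placing 2:r first → 720 extensions
  placing 3:s first → 480 extensions
total linear extensions = 1650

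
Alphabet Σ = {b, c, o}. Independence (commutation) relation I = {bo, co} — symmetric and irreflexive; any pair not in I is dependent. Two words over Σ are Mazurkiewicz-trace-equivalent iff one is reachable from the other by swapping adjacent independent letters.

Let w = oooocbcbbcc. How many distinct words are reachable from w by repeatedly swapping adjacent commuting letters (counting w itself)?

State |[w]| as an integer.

330

0(o) covers ∅
1(o) covers 0:o
2(o) covers 1:o
3(o) covers 2:o
4(c) covers ∅
5(b) covers 4:c
6(c) covers 5:b
7(b) covers 6:c
8(b) covers 7:b
9(c) covers 8:b
10(c) covers 9:c
floor of heap: 0:o, 4:c
completions by unplaced set U, small U first (add the entries for U minus each lowest piece of U):
  |U|=1: {3}:1  {10}:1
  |U|=2: {2,3}:1  {3,10}:2  {9,10}:1
  |U|=3: {1,2,3}:1  {2,3,10}:3  {3,9,10}:3  {8,9,10}:1
  |U|=4: {0,1,2,3}:1  {1,2,3,10}:4  {2,3,9,10}:6  {3,8,9,10}:4  {7,8,9,10}:1
  |U|=5: {0,1,2,3,10}:5  {1,2,3,9,10}:10  {2,3,8,9,10}:10  {3,7,8,9,10}:5  {6,7,8,9,10}:1
  |U|=6: {0,1,2,3,9,10}:15  {1,2,3,8,9,10}:20  {2,3,7,8,9,10}:15  {3,6,7,8,9,10}:6  {5,6,7,8,9,10}:1
  |U|=7: {0,1,2,3,8,9,10}:35  {1,2,3,7,8,9,10}:35  {2,3,6,7,8,9,10}:21  {3,5,6,7,8,9,10}:7  {4,5,6,7,8,9,10}:1
  |U|=8: {0,1,2,3,7,8,9,10}:70  {1,2,3,6,7,8,9,10}:56  {2,3,5,6,7,8,9,10}:28  {3,4,5,6,7,8,9,10}:8
  |U|=9: {0,1,2,3,6,7,8,9,10}:126  {1,2,3,5,6,7,8,9,10}:84  {2,3,4,5,6,7,8,9,10}:36
  start at 0(o): 120
  start at 4(c): 210
sum over floor = 330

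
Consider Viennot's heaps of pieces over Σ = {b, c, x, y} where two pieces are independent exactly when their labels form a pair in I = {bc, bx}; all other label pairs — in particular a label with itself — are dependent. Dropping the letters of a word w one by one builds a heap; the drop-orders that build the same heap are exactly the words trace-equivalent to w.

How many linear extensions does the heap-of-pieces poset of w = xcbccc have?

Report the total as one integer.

drop 0:x onto floor
drop 1:c onto {0:x}
drop 2:b onto floor
drop 3:c onto {1:c}
drop 4:c onto {3:c}
drop 5:c onto {4:c}
ground layer = {0:x, 2:b}
drop-orders for the pieces not yet dropped (sum over which currently-grounded one goes next):
  1 to go: {2} 1  {5} 1
  2 to go: {2,5} 2  {4,5} 1
  3 to go: {2,4,5} 3  {3,4,5} 1
  4 to go: {1,3,4,5} 1  {2,3,4,5} 4
  if 0:x drops first: 5 orders
  if 2:b drops first: 1 orders
heap linearizations: 6

6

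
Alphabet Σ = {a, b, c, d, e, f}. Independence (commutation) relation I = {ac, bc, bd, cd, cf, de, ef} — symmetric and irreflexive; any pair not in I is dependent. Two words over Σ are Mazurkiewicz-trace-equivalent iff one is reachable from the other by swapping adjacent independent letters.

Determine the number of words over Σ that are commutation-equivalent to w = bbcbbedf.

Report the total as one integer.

#0=b has no predecessor
#1=b depends on [0:b]
#2=c has no predecessor
#3=b depends on [1:b]
#4=b depends on [3:b]
#5=e depends on [2:c, 4:b]
#6=d has no predecessor
#7=f depends on [4:b, 6:d]
sources: [0:b, 2:c, 6:d]
N(rest) = Σ N(rest − s) over sources s of rest; N(one piece) = 1:
  size 1 → [5]=1  [7]=1
  size 2 → [2,5]=1  [5,7]=2  [6,7]=1
  size 3 → [2,5,7]=3  [4,5,7]=2  [5,6,7]=3
  size 4 → [2,4,5,7]=5  [2,5,6,7]=6  [3,4,5,7]=2  [4,5,6,7]=5
  size 5 → [1,3,4,5,7]=2  [2,3,4,5,7]=7  [2,4,5,6,7]=16  [3,4,5,6,7]=7
  size 6 → [0,1,3,4,5,7]=2  [1,2,3,4,5,7]=9  [1,3,4,5,6,7]=9  [2,3,4,5,6,7]=30
  first=0(b) contributes 48
  first=2(c) contributes 11
  first=6(d) contributes 11
|[w]| = 70

70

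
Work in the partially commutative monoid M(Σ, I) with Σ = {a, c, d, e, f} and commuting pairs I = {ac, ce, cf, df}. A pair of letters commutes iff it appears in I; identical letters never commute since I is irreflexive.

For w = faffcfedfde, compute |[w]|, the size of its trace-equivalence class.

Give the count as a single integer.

piece 0:f — minimal
piece 1:a rests on {0:f}
piece 2:f rests on {1:a}
piece 3:f rests on {2:f}
piece 4:c — minimal
piece 5:f rests on {3:f}
piece 6:e rests on {5:f}
piece 7:d rests on {4:c, 6:e}
piece 8:f rests on {6:e}
piece 9:d rests on {7:d}
piece 10:e rests on {8:f, 9:d}
minimal pieces: {0:f, 4:c}
ways to finish when only these pieces remain (= sum over removing one remaining piece with nothing left below it):
  1 left: {10}→1
  2 left: {8,10}→1  {9,10}→1
  3 left: {7,9,10}→1  {8,9,10}→2
  4 left: {4,7,9,10}→1  {7,8,9,10}→3
  5 left: {4,7,8,9,10}→4  {6,7,8,9,10}→3
  6 left: {4,6,7,8,9,10}→7  {5,6,7,8,9,10}→3
  7 left: {3,5,6,7,8,9,10}→3  {4,5,6,7,8,9,10}→10
  8 left: {2,3,5,6,7,8,9,10}→3  {3,4,5,6,7,8,9,10}→13
  9 left: {1,2,3,5,6,7,8,9,10}→3  {2,3,4,5,6,7,8,9,10}→16
  placing 0:f first → 19 extensions
  placing 4:c first → 3 extensions
total linear extensions = 22

22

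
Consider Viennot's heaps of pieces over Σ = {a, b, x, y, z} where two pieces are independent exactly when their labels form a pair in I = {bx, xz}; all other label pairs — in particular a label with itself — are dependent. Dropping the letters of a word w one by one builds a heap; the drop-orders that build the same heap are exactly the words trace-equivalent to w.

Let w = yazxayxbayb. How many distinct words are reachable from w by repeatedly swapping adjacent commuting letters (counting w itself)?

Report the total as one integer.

piece 0:y — minimal
piece 1:a rests on {0:y}
piece 2:z rests on {1:a}
piece 3:x rests on {1:a}
piece 4:a rests on {2:z, 3:x}
piece 5:y rests on {4:a}
piece 6:x rests on {5:y}
piece 7:b rests on {5:y}
piece 8:a rests on {6:x, 7:b}
piece 9:y rests on {8:a}
piece 10:b rests on {9:y}
minimal pieces: {0:y}
ways to finish when only these pieces remain (= sum over removing one remaining piece with nothing left below it):
  1 left: {10}→1
  2 left: {9,10}→1
  3 left: {8,9,10}→1
  4 left: {6,8,9,10}→1  {7,8,9,10}→1
  5 left: {6,7,8,9,10}→2
  6 left: {5,6,7,8,9,10}→2
  7 left: {4,5,6,7,8,9,10}→2
  8 left: {2,4,5,6,7,8,9,10}→2  {3,4,5,6,7,8,9,10}→2
  9 left: {2,3,4,5,6,7,8,9,10}→4
  placing 0:y first → 4 extensions

4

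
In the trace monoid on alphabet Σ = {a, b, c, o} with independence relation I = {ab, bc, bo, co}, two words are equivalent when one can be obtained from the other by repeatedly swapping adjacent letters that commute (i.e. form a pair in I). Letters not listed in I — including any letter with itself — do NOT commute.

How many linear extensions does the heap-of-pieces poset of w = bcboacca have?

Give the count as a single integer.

piece 0:b — minimal
piece 1:c — minimal
piece 2:b rests on {0:b}
piece 3:o — minimal
piece 4:a rests on {1:c, 3:o}
piece 5:c rests on {4:a}
piece 6:c rests on {5:c}
piece 7:a rests on {6:c}
minimal pieces: {0:b, 1:c, 3:o}
ways to finish when only these pieces remain (= sum over removing one remaining piece with nothing left below it):
  1 left: {2}→1  {7}→1
  2 left: {0,2}→1  {2,7}→2  {6,7}→1
  3 left: {0,2,7}→3  {2,6,7}→3  {5,6,7}→1
  4 left: {0,2,6,7}→6  {2,5,6,7}→4  {4,5,6,7}→1
  5 left: {0,2,5,6,7}→10  {1,4,5,6,7}→1  {2,4,5,6,7}→5  {3,4,5,6,7}→1
  6 left: {0,2,4,5,6,7}→15  {1,2,4,5,6,7}→6  {1,3,4,5,6,7}→2  {2,3,4,5,6,7}→6
  placing 0:b first → 14 extensions
  placing 1:c first → 21 extensions
  placing 3:o first → 21 extensions
total linear extensions = 56

56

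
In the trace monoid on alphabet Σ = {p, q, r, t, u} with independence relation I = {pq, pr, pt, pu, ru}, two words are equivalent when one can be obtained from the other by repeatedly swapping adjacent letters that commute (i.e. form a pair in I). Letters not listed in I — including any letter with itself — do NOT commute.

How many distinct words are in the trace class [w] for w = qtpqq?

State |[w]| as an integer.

piece 0:q — minimal
piece 1:t rests on {0:q}
piece 2:p — minimal
piece 3:q rests on {1:t}
piece 4:q rests on {3:q}
minimal pieces: {0:q, 2:p}
ways to finish when only these pieces remain (= sum over removing one remaining piece with nothing left below it):
  1 left: {2}→1  {4}→1
  2 left: {2,4}→2  {3,4}→1
  3 left: {1,3,4}→1  {2,3,4}→3
  placing 0:q first → 4 extensions
  placing 2:p first → 1 extensions
total linear extensions = 5

5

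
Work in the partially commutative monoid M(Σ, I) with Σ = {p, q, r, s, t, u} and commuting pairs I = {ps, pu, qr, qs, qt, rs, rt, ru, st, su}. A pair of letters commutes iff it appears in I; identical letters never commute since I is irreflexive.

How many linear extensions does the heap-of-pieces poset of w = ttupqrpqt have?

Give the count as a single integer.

drop 0:t onto floor
drop 1:t onto {0:t}
drop 2:u onto {1:t}
drop 3:p onto {1:t}
drop 4:q onto {2:u, 3:p}
drop 5:r onto {3:p}
drop 6:p onto {4:q, 5:r}
drop 7:q onto {6:p}
drop 8:t onto {6:p}
ground layer = {0:t}
drop-orders for the pieces not yet dropped (sum over which currently-grounded one goes next):
  1 to go: {7} 1  {8} 1
  2 to go: {7,8} 2
  3 to go: {6,7,8} 2
  4 to go: {4,6,7,8} 2  {5,6,7,8} 2
  5 to go: {2,4,6,7,8} 2  {4,5,6,7,8} 4
  6 to go: {2,4,5,6,7,8} 6  {3,4,5,6,7,8} 4
  7 to go: {2,3,4,5,6,7,8} 10
  if 0:t drops first: 10 orders

10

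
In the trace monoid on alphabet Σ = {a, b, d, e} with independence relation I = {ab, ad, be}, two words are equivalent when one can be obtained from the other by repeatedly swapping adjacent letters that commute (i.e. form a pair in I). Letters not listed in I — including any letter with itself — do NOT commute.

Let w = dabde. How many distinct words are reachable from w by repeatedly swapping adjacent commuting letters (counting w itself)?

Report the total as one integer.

4

piece 0:d — minimal
piece 1:a — minimal
piece 2:b rests on {0:d}
piece 3:d rests on {2:b}
piece 4:e rests on {1:a, 3:d}
minimal pieces: {0:d, 1:a}
ways to finish when only these pieces remain (= sum over removing one remaining piece with nothing left below it):
  1 left: {4}→1
  2 left: {1,4}→1  {3,4}→1
  3 left: {1,3,4}→2  {2,3,4}→1
  placing 0:d first → 3 extensions
  placing 1:a first → 1 extensions
total linear extensions = 4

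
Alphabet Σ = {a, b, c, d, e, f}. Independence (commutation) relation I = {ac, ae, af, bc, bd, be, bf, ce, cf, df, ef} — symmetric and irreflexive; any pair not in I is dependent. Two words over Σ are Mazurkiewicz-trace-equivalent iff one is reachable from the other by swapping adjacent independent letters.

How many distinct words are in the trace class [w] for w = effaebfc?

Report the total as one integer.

1680

#0=e has no predecessor
#1=f has no predecessor
#2=f depends on [1:f]
#3=a has no predecessor
#4=e depends on [0:e]
#5=b depends on [3:a]
#6=f depends on [2:f]
#7=c has no predecessor
sources: [0:e, 1:f, 3:a, 7:c]
N(rest) = Σ N(rest − s) over sources s of rest; N(one piece) = 1:
  size 1 → [4]=1  [5]=1  [6]=1  [7]=1
  size 2 → [0,4]=1  [2,6]=1  [3,5]=1  [4,5]=2  [4,6]=2  [4,7]=2  [5,6]=2  [5,7]=2  [6,7]=2
  size 3 → [0,4,5]=3  [0,4,6]=3  [0,4,7]=3  [1,2,6]=1  [2,4,6]=3  [2,5,6]=3  [2,6,7]=3  [3,4,5]=3  [3,5,6]=3  [3,5,7]=3  [4,5,6]=6  [4,5,7]=6  [4,6,7]=6  [5,6,7]=6
  size 4 → [0,2,4,6]=6  [0,3,4,5]=6  [0,4,5,6]=12  [0,4,5,7]=12  [0,4,6,7]=12  [1,2,4,6]=4  [1,2,5,6]=4  [1,2,6,7]=4  [2,3,5,6]=6  [2,4,5,6]=12  [2,4,6,7]=12  [2,5,6,7]=12  [3,4,5,6]=12  [3,4,5,7]=12  [3,5,6,7]=12  [4,5,6,7]=24
  size 5 → [0,1,2,4,6]=10  [0,2,4,5,6]=30  [0,2,4,6,7]=30  [0,3,4,5,6]=30  [0,3,4,5,7]=30  [0,4,5,6,7]=60  [1,2,3,5,6]=10  [1,2,4,5,6]=20  [1,2,4,6,7]=20  [1,2,5,6,7]=20  [2,3,4,5,6]=30  [2,3,5,6,7]=30  [2,4,5,6,7]=60  [3,4,5,6,7]=60
  size 6 → [0,1,2,4,5,6]=60  [0,1,2,4,6,7]=60  [0,2,3,4,5,6]=90  [0,2,4,5,6,7]=180  [0,3,4,5,6,7]=180  [1,2,3,4,5,6]=60  [1,2,3,5,6,7]=60  [1,2,4,5,6,7]=120  [2,3,4,5,6,7]=180
  first=0(e) contributes 420
  first=1(f) contributes 630
  first=3(a) contributes 420
  first=7(c) contributes 210
|[w]| = 1680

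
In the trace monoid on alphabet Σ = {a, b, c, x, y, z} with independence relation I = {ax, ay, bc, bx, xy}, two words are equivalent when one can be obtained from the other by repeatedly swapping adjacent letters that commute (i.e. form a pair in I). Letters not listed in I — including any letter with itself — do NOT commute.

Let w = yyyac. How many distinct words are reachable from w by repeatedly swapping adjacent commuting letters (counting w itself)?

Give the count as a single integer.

piece 0:y — minimal
piece 1:y rests on {0:y}
piece 2:y rests on {1:y}
piece 3:a — minimal
piece 4:c rests on {2:y, 3:a}
minimal pieces: {0:y, 3:a}
ways to finish when only these pieces remain (= sum over removing one remaining piece with nothing left below it):
  1 left: {4}→1
  2 left: {2,4}→1  {3,4}→1
  3 left: {1,2,4}→1  {2,3,4}→2
  placing 0:y first → 3 extensions
  placing 3:a first → 1 extensions
total linear extensions = 4

4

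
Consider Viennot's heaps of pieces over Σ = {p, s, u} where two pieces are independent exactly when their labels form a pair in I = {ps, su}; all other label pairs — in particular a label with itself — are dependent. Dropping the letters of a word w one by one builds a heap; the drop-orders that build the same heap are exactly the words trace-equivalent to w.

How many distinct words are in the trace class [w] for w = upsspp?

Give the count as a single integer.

drop 0:u onto floor
drop 1:p onto {0:u}
drop 2:s onto floor
drop 3:s onto {2:s}
drop 4:p onto {1:p}
drop 5:p onto {4:p}
ground layer = {0:u, 2:s}
drop-orders for the pieces not yet dropped (sum over which currently-grounded one goes next):
  1 to go: {3} 1  {5} 1
  2 to go: {2,3} 1  {3,5} 2  {4,5} 1
  3 to go: {1,4,5} 1  {2,3,5} 3  {3,4,5} 3
  4 to go: {0,1,4,5} 1  {1,3,4,5} 4  {2,3,4,5} 6
  if 0:u drops first: 10 orders
  if 2:s drops first: 5 orders
heap linearizations: 15

15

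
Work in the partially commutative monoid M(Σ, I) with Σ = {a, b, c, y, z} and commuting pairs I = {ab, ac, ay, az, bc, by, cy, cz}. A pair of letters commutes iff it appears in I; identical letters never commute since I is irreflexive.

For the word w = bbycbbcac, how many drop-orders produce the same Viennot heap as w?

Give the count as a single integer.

2520

#0=b has no predecessor
#1=b depends on [0:b]
#2=y has no predecessor
#3=c has no predecessor
#4=b depends on [1:b]
#5=b depends on [4:b]
#6=c depends on [3:c]
#7=a has no predecessor
#8=c depends on [6:c]
sources: [0:b, 2:y, 3:c, 7:a]
N(rest) = Σ N(rest − s) over sources s of rest; N(one piece) = 1:
  size 1 → [2]=1  [5]=1  [7]=1  [8]=1
  size 2 → [2,5]=2  [2,7]=2  [2,8]=2  [4,5]=1  [5,7]=2  [5,8]=2  [6,8]=1  [7,8]=2
  size 3 → [1,4,5]=1  [2,4,5]=3  [2,5,7]=6  [2,5,8]=6  [2,6,8]=3  [2,7,8]=6  [3,6,8]=1  [4,5,7]=3  [4,5,8]=3  [5,6,8]=3  [5,7,8]=6  [6,7,8]=3
  size 4 → [0,1,4,5]=1  [1,2,4,5]=4  [1,4,5,7]=4  [1,4,5,8]=4  [2,3,6,8]=4  [2,4,5,7]=12  [2,4,5,8]=12  [2,5,6,8]=12  [2,5,7,8]=24  [2,6,7,8]=12  [3,5,6,8]=4  [3,6,7,8]=4  [4,5,6,8]=6  [4,5,7,8]=12  [5,6,7,8]=12
  size 5 → [0,1,2,4,5]=5  [0,1,4,5,7]=5  [0,1,4,5,8]=5  [1,2,4,5,7]=20  [1,2,4,5,8]=20  [1,4,5,6,8]=10  [1,4,5,7,8]=20  [2,3,5,6,8]=20  [2,3,6,7,8]=20  [2,4,5,6,8]=30  [2,4,5,7,8]=60  [2,5,6,7,8]=60  [3,4,5,6,8]=10  [3,5,6,7,8]=20  [4,5,6,7,8]=30
  size 6 → [0,1,2,4,5,7]=30  [0,1,2,4,5,8]=30  [0,1,4,5,6,8]=15  [0,1,4,5,7,8]=30  [1,2,4,5,6,8]=60  [1,2,4,5,7,8]=120  [1,3,4,5,6,8]=20  [1,4,5,6,7,8]=60  [2,3,4,5,6,8]=60  [2,3,5,6,7,8]=120  [2,4,5,6,7,8]=180  [3,4,5,6,7,8]=60
  size 7 → [0,1,2,4,5,6,8]=105  [0,1,2,4,5,7,8]=210  [0,1,3,4,5,6,8]=35  [0,1,4,5,6,7,8]=105  [1,2,3,4,5,6,8]=140  [1,2,4,5,6,7,8]=420  [1,3,4,5,6,7,8]=140  [2,3,4,5,6,7,8]=420
  first=0(b) contributes 1120
  first=2(y) contributes 280
  first=3(c) contributes 840
  first=7(a) contributes 280
|[w]| = 2520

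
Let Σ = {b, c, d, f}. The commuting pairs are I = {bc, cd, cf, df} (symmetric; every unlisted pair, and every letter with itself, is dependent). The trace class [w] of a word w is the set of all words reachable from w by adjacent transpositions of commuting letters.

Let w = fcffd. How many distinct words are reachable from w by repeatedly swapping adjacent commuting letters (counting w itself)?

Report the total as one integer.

0(f) covers ∅
1(c) covers ∅
2(f) covers 0:f
3(f) covers 2:f
4(d) covers ∅
floor of heap: 0:f, 1:c, 4:d
completions by unplaced set U, small U first (add the entries for U minus each lowest piece of U):
  |U|=1: {1}:1  {3}:1  {4}:1
  |U|=2: {1,3}:2  {1,4}:2  {2,3}:1  {3,4}:2
  |U|=3: {0,2,3}:1  {1,2,3}:3  {1,3,4}:6  {2,3,4}:3
  start at 0(f): 12
  start at 1(c): 4
  start at 4(d): 4
sum over floor = 20

20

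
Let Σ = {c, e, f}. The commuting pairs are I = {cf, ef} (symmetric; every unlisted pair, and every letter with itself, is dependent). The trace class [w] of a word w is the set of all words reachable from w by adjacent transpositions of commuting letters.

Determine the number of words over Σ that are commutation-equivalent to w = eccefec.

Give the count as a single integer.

7

piece 0:e — minimal
piece 1:c rests on {0:e}
piece 2:c rests on {1:c}
piece 3:e rests on {2:c}
piece 4:f — minimal
piece 5:e rests on {3:e}
piece 6:c rests on {5:e}
minimal pieces: {0:e, 4:f}
ways to finish when only these pieces remain (= sum over removing one remaining piece with nothing left below it):
  1 left: {4}→1  {6}→1
  2 left: {4,6}→2  {5,6}→1
  3 left: {3,5,6}→1  {4,5,6}→3
  4 left: {2,3,5,6}→1  {3,4,5,6}→4
  5 left: {1,2,3,5,6}→1  {2,3,4,5,6}→5
  placing 0:e first → 6 extensions
  placing 4:f first → 1 extensions
total linear extensions = 7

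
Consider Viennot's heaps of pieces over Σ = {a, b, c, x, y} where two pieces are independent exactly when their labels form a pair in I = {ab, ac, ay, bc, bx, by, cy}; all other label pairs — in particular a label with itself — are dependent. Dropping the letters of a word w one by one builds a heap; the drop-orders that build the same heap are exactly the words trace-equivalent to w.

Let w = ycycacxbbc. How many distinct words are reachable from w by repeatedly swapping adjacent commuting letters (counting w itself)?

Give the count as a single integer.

2700

0(y) covers ∅
1(c) covers ∅
2(y) covers 0:y
3(c) covers 1:c
4(a) covers ∅
5(c) covers 3:c
6(x) covers 2:y, 4:a, 5:c
7(b) covers ∅
8(b) covers 7:b
9(c) covers 6:x
floor of heap: 0:y, 1:c, 4:a, 7:b
completions by unplaced set U, small U first (add the entries for U minus each lowest piece of U):
  |U|=1: {8}:1  {9}:1
  |U|=2: {6,9}:1  {7,8}:1  {8,9}:2
  |U|=3: {2,6,9}:1  {4,6,9}:1  {5,6,9}:1  {6,8,9}:3  {7,8,9}:3
  |U|=4: {0,2,6,9}:1  {2,4,6,9}:2  {2,5,6,9}:2  {2,6,8,9}:4  {3,5,6,9}:1  {4,5,6,9}:2  {4,6,8,9}:4  {5,6,8,9}:4  {6,7,8,9}:6
  |U|=5: {0,2,4,6,9}:3  {0,2,5,6,9}:3  {0,2,6,8,9}:5  {1,3,5,6,9}:1  {2,3,5,6,9}:3  {2,4,5,6,9}:6  {2,4,6,8,9}:10  {2,5,6,8,9}:10  {2,6,7,8,9}:10  {3,4,5,6,9}:3  {3,5,6,8,9}:5  {4,5,6,8,9}:10  {4,6,7,8,9}:10  {5,6,7,8,9}:10
  |U|=6: {0,2,3,5,6,9}:6  {0,2,4,5,6,9}:12  {0,2,4,6,8,9}:18  {0,2,5,6,8,9}:18  {0,2,6,7,8,9}:15  {1,2,3,5,6,9}:4  {1,3,4,5,6,9}:4  {1,3,5,6,8,9}:6  {2,3,4,5,6,9}:12  {2,3,5,6,8,9}:18  {2,4,5,6,8,9}:36  {2,4,6,7,8,9}:30  {2,5,6,7,8,9}:30  {3,4,5,6,8,9}:18  {3,5,6,7,8,9}:15  {4,5,6,7,8,9}:30
  |U|=7: {0,1,2,3,5,6,9}:10  {0,2,3,4,5,6,9}:30  {0,2,3,5,6,8,9}:42  {0,2,4,5,6,8,9}:84  {0,2,4,6,7,8,9}:63  {0,2,5,6,7,8,9}:63  {1,2,3,4,5,6,9}:20  {1,2,3,5,6,8,9}:28  {1,3,4,5,6,8,9}:28  {1,3,5,6,7,8,9}:21  {2,3,4,5,6,8,9}:84  {2,3,5,6,7,8,9}:63  {2,4,5,6,7,8,9}:126  {3,4,5,6,7,8,9}:63
  |U|=8: {0,1,2,3,4,5,6,9}:60  {0,1,2,3,5,6,8,9}:80  {0,2,3,4,5,6,8,9}:240  {0,2,3,5,6,7,8,9}:168  {0,2,4,5,6,7,8,9}:336  {1,2,3,4,5,6,8,9}:160  {1,2,3,5,6,7,8,9}:112  {1,3,4,5,6,7,8,9}:112  {2,3,4,5,6,7,8,9}:336
  start at 0(y): 720
  start at 1(c): 1080
  start at 4(a): 360
  start at 7(b): 540
sum over floor = 2700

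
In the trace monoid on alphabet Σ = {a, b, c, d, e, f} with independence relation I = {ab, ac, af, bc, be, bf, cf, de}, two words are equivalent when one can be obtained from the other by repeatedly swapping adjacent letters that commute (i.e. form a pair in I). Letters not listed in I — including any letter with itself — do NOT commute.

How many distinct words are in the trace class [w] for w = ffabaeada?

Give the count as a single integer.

42

0(f) covers ∅
1(f) covers 0:f
2(a) covers ∅
3(b) covers ∅
4(a) covers 2:a
5(e) covers 1:f, 4:a
6(a) covers 5:e
7(d) covers 3:b, 6:a
8(a) covers 7:d
floor of heap: 0:f, 2:a, 3:b
completions by unplaced set U, small U first (add the entries for U minus each lowest piece of U):
  |U|=1: {8}:1
  |U|=2: {7,8}:1
  |U|=3: {3,7,8}:1  {6,7,8}:1
  |U|=4: {3,6,7,8}:2  {5,6,7,8}:1
  |U|=5: {1,5,6,7,8}:1  {3,5,6,7,8}:3  {4,5,6,7,8}:1
  |U|=6: {0,1,5,6,7,8}:1  {1,3,5,6,7,8}:4  {1,4,5,6,7,8}:2  {2,4,5,6,7,8}:1  {3,4,5,6,7,8}:4
  |U|=7: {0,1,3,5,6,7,8}:5  {0,1,4,5,6,7,8}:3  {1,2,4,5,6,7,8}:3  {1,3,4,5,6,7,8}:10  {2,3,4,5,6,7,8}:5
  start at 0(f): 18
  start at 2(a): 18
  start at 3(b): 6
sum over floor = 42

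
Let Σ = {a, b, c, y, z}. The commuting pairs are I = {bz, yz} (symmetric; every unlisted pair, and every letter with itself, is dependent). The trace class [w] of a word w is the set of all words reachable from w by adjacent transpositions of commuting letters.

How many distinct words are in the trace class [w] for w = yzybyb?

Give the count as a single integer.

6

piece 0:y — minimal
piece 1:z — minimal
piece 2:y rests on {0:y}
piece 3:b rests on {2:y}
piece 4:y rests on {3:b}
piece 5:b rests on {4:y}
minimal pieces: {0:y, 1:z}
ways to finish when only these pieces remain (= sum over removing one remaining piece with nothing left below it):
  1 left: {1}→1  {5}→1
  2 left: {1,5}→2  {4,5}→1
  3 left: {1,4,5}→3  {3,4,5}→1
  4 left: {1,3,4,5}→4  {2,3,4,5}→1
  placing 0:y first → 5 extensions
  placing 1:z first → 1 extensions
total linear extensions = 6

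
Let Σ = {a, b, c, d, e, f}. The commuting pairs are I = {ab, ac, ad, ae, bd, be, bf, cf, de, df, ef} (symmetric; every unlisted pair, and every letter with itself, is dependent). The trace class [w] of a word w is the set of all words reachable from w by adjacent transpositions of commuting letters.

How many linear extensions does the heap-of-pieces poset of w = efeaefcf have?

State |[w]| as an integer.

0(e) covers ∅
1(f) covers ∅
2(e) covers 0:e
3(a) covers 1:f
4(e) covers 2:e
5(f) covers 3:a
6(c) covers 4:e
7(f) covers 5:f
floor of heap: 0:e, 1:f
completions by unplaced set U, small U first (add the entries for U minus each lowest piece of U):
  |U|=1: {6}:1  {7}:1
  |U|=2: {4,6}:1  {5,7}:1  {6,7}:2
  |U|=3: {2,4,6}:1  {3,5,7}:1  {4,6,7}:3  {5,6,7}:3
  |U|=4: {0,2,4,6}:1  {1,3,5,7}:1  {2,4,6,7}:4  {3,5,6,7}:4  {4,5,6,7}:6
  |U|=5: {0,2,4,6,7}:5  {1,3,5,6,7}:5  {2,4,5,6,7}:10  {3,4,5,6,7}:10
  |U|=6: {0,2,4,5,6,7}:15  {1,3,4,5,6,7}:15  {2,3,4,5,6,7}:20
  start at 0(e): 35
  start at 1(f): 35
sum over floor = 70

70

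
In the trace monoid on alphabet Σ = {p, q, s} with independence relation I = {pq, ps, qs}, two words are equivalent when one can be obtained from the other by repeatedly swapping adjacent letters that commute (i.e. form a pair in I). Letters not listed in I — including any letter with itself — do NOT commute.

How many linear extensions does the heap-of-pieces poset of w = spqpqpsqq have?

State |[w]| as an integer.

1260

piece 0:s — minimal
piece 1:p — minimal
piece 2:q — minimal
piece 3:p rests on {1:p}
piece 4:q rests on {2:q}
piece 5:p rests on {3:p}
piece 6:s rests on {0:s}
piece 7:q rests on {4:q}
piece 8:q rests on {7:q}
minimal pieces: {0:s, 1:p, 2:q}
ways to finish when only these pieces remain (= sum over removing one remaining piece with nothing left below it):
  1 left: {5}→1  {6}→1  {8}→1
  2 left: {0,6}→1  {3,5}→1  {5,6}→2  {5,8}→2  {6,8}→2  {7,8}→1
  3 left: {0,5,6}→3  {0,6,8}→3  {1,3,5}→1  {3,5,6}→3  {3,5,8}→3  {4,7,8}→1  {5,6,8}→6  {5,7,8}→3  {6,7,8}→3
  4 left: {0,3,5,6}→6  {0,5,6,8}→12  {0,6,7,8}→6  {1,3,5,6}→4  {1,3,5,8}→4  {2,4,7,8}→1  {3,5,6,8}→12  {3,5,7,8}→6  {4,5,7,8}→4  {4,6,7,8}→4  {5,6,7,8}→12
  5 left: {0,1,3,5,6}→10  {0,3,5,6,8}→30  {0,4,6,7,8}→10  {0,5,6,7,8}→30  {1,3,5,6,8}→20  {1,3,5,7,8}→10  {2,4,5,7,8}→5  {2,4,6,7,8}→5  {3,4,5,7,8}→10  {3,5,6,7,8}→30  {4,5,6,7,8}→20
  6 left: {0,1,3,5,6,8}→60  {0,2,4,6,7,8}→15  {0,3,5,6,7,8}→90  {0,4,5,6,7,8}→60  {1,3,4,5,7,8}→20  {1,3,5,6,7,8}→60  {2,3,4,5,7,8}→15  {2,4,5,6,7,8}→30  {3,4,5,6,7,8}→60
  7 left: {0,1,3,5,6,7,8}→210  {0,2,4,5,6,7,8}→105  {0,3,4,5,6,7,8}→210  {1,2,3,4,5,7,8}→35  {1,3,4,5,6,7,8}→140  {2,3,4,5,6,7,8}→105
  placing 0:s first → 280 extensions
  placing 1:p first → 420 extensions
  placing 2:q first → 560 extensions
total linear extensions = 1260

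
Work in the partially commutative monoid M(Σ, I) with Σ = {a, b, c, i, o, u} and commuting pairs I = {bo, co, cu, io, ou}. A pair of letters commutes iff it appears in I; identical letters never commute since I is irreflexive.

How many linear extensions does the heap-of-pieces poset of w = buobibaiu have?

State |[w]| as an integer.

drop 0:b onto floor
drop 1:u onto {0:b}
drop 2:o onto floor
drop 3:b onto {1:u}
drop 4:i onto {3:b}
drop 5:b onto {4:i}
drop 6:a onto {2:o, 5:b}
drop 7:i onto {6:a}
drop 8:u onto {7:i}
ground layer = {0:b, 2:o}
drop-orders for the pieces not yet dropped (sum over which currently-grounded one goes next):
  1 to go: {8} 1
  2 to go: {7,8} 1
  3 to go: {6,7,8} 1
  4 to go: {2,6,7,8} 1  {5,6,7,8} 1
  5 to go: {2,5,6,7,8} 2  {4,5,6,7,8} 1
  6 to go: {2,4,5,6,7,8} 3  {3,4,5,6,7,8} 1
  7 to go: {1,3,4,5,6,7,8} 1  {2,3,4,5,6,7,8} 4
  if 0:b drops first: 5 orders
  if 2:o drops first: 1 orders
heap linearizations: 6

6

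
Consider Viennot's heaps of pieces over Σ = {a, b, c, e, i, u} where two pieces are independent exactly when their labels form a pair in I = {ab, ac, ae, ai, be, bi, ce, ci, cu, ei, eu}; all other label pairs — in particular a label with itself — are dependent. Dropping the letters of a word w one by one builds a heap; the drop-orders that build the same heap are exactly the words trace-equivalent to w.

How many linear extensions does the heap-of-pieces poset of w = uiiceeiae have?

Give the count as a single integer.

2016

drop 0:u onto floor
drop 1:i onto {0:u}
drop 2:i onto {1:i}
drop 3:c onto floor
drop 4:e onto floor
drop 5:e onto {4:e}
drop 6:i onto {2:i}
drop 7:a onto {0:u}
drop 8:e onto {5:e}
ground layer = {0:u, 3:c, 4:e}
drop-orders for the pieces not yet dropped (sum over which currently-grounded one goes next):
  1 to go: {3} 1  {6} 1  {7} 1  {8} 1
  2 to go: {2,6} 1  {3,6} 2  {3,7} 2  {3,8} 2  {5,8} 1  {6,7} 2  {6,8} 2  {7,8} 2
  3 to go: {1,2,6} 1  {2,3,6} 3  {2,6,7} 3  {2,6,8} 3  {3,5,8} 3  {3,6,7} 6  {3,6,8} 6  {3,7,8} 6  {4,5,8} 1  {5,6,8} 3  {5,7,8} 3  {6,7,8} 6
  4 to go: {1,2,3,6} 4  {1,2,6,7} 4  {1,2,6,8} 4  {2,3,6,7} 12  {2,3,6,8} 12  {2,5,6,8} 6  {2,6,7,8} 12  {3,4,5,8} 4  {3,5,6,8} 12  {3,5,7,8} 12  {3,6,7,8} 24  {4,5,6,8} 4  {4,5,7,8} 4  {5,6,7,8} 12
  5 to go: {0,1,2,6,7} 4  {1,2,3,6,7} 20  {1,2,3,6,8} 20  {1,2,5,6,8} 10  {1,2,6,7,8} 20  {2,3,5,6,8} 30  {2,3,6,7,8} 60  {2,4,5,6,8} 10  {2,5,6,7,8} 30  {3,4,5,6,8} 20  {3,4,5,7,8} 20  {3,5,6,7,8} 60  {4,5,6,7,8} 20
  6 to go: {0,1,2,3,6,7} 24  {0,1,2,6,7,8} 24  {1,2,3,5,6,8} 60  {1,2,3,6,7,8} 120  {1,2,4,5,6,8} 20  {1,2,5,6,7,8} 60  {2,3,4,5,6,8} 60  {2,3,5,6,7,8} 180  {2,4,5,6,7,8} 60  {3,4,5,6,7,8} 120
  7 to go: {0,1,2,3,6,7,8} 168  {0,1,2,5,6,7,8} 84  {1,2,3,4,5,6,8} 140  {1,2,3,5,6,7,8} 420  {1,2,4,5,6,7,8} 140  {2,3,4,5,6,7,8} 420
  if 0:u drops first: 1120 orders
  if 3:c drops first: 224 orders
  if 4:e drops first: 672 orders
heap linearizations: 2016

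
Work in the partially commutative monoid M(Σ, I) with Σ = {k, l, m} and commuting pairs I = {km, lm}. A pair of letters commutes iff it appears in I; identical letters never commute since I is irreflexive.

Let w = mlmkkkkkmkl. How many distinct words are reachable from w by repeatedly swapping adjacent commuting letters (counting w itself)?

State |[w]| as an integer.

drop 0:m onto floor
drop 1:l onto floor
drop 2:m onto {0:m}
drop 3:k onto {1:l}
drop 4:k onto {3:k}
drop 5:k onto {4:k}
drop 6:k onto {5:k}
drop 7:k onto {6:k}
drop 8:m onto {2:m}
drop 9:k onto {7:k}
drop 10:l onto {9:k}
ground layer = {0:m, 1:l}
drop-orders for the pieces not yet dropped (sum over which currently-grounded one goes next):
  1 to go: {8} 1  {10} 1
  2 to go: {2,8} 1  {8,10} 2  {9,10} 1
  3 to go: {0,2,8} 1  {2,8,10} 3  {7,9,10} 1  {8,9,10} 3
  4 to go: {0,2,8,10} 4  {2,8,9,10} 6  {6,7,9,10} 1  {7,8,9,10} 4
  5 to go: {0,2,8,9,10} 10  {2,7,8,9,10} 10  {5,6,7,9,10} 1  {6,7,8,9,10} 5
  6 to go: {0,2,7,8,9,10} 20  {2,6,7,8,9,10} 15  {4,5,6,7,9,10} 1  {5,6,7,8,9,10} 6
  7 to go: {0,2,6,7,8,9,10} 35  {2,5,6,7,8,9,10} 21  {3,4,5,6,7,9,10} 1  {4,5,6,7,8,9,10} 7
  8 to go: {0,2,5,6,7,8,9,10} 56  {1,3,4,5,6,7,9,10} 1  {2,4,5,6,7,8,9,10} 28  {3,4,5,6,7,8,9,10} 8
  9 to go: {0,2,4,5,6,7,8,9,10} 84  {1,3,4,5,6,7,8,9,10} 9  {2,3,4,5,6,7,8,9,10} 36
  if 0:m drops first: 45 orders
  if 1:l drops first: 120 orders
heap linearizations: 165

165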